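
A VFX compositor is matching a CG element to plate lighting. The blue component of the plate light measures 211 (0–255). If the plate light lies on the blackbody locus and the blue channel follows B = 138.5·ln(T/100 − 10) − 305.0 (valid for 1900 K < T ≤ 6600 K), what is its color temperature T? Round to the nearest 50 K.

5150 K

ln(t − 10) = (211 + 305.0) / 138.5 = 3.7256.
t − 10 = e^3.7256 = 41.497, so t = 51.497.
T = 100·t = 5150 K → 5150 K to the nearest 50 K.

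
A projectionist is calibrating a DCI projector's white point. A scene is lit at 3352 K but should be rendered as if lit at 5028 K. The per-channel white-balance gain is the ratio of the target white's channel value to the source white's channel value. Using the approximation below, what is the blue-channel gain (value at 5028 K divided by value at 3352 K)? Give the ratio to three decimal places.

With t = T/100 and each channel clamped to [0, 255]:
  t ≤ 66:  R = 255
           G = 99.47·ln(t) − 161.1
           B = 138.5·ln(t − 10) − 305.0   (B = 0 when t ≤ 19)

At 3352 K (t = 33.52):
  B = 138.5·ln(33.52 − 10) − 305.0 = 138.5·ln 23.52 − 305.0 = 138.5·3.1579 − 305.0 = 132.362.
At 5028 K (t = 50.28):
  B = 138.5·ln(50.28 − 10) − 305.0 = 138.5·ln 40.28 − 305.0 = 138.5·3.6959 − 305.0 = 206.876.
Gain = 206.876 / 132.362 = 1.5630 → 1.563.

1.563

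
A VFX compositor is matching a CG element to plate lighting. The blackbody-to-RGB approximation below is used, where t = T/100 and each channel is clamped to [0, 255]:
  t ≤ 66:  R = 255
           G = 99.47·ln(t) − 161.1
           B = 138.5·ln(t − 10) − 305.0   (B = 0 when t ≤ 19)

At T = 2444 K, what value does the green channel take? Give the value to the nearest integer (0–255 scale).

157

t = 2444/100 = 24.44; the t ≤ 66 branch applies.
G = 99.47·ln 24.44 − 161.1 = 99.47·3.1962 − 161.1 = 156.828.
Rounded: 157.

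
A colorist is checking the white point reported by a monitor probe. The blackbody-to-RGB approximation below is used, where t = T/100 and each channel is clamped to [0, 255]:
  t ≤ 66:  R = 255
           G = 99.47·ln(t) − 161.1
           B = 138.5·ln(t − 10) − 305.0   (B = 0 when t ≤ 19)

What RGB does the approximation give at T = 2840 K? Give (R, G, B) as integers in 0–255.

t = 2840/100 = 28.4; the t ≤ 66 branch applies.
R = 255 by definition for t ≤ 66.
G = 99.47·ln 28.4 − 161.1 = 99.47·3.3464 − 161.1 = 171.765.
B = 138.5·ln(28.4 − 10) − 305.0 = 138.5·ln 18.4 − 305.0 = 138.5·2.9124 − 305.0 = 98.361.
Rounded: (255, 172, 98).

(255, 172, 98)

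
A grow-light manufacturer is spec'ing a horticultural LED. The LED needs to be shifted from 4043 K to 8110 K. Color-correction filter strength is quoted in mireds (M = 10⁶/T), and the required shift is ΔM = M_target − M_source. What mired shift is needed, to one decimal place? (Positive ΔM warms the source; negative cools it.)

-124.0 mireds

M_source = 10⁶/4043 = 247.341; M_target = 10⁶/8110 = 123.305.
ΔM = 123.305 − 247.341 = -124.037 → -124.0 mireds, a cooling shift.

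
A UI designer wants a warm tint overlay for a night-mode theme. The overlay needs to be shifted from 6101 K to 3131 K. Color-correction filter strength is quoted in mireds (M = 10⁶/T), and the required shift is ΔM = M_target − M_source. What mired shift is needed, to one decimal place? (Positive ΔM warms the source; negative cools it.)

+155.5 mireds

M_source = 10⁶/6101 = 163.908; M_target = 10⁶/3131 = 319.387.
ΔM = 319.387 − 163.908 = 155.479 → +155.5 mireds, a warming shift.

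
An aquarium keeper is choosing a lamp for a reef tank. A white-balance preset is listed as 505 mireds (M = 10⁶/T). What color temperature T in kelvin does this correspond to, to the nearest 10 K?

1980 K

T = 10⁶ / 505 = 1980.20 K → 1980 K.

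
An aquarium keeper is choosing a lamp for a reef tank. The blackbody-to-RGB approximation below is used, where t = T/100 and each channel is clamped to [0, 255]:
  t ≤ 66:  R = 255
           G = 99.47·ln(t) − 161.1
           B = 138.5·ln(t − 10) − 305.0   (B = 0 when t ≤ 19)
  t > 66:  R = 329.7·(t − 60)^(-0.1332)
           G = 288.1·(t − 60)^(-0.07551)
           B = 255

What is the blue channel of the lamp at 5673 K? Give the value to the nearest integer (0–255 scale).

227

t = 5673/100 = 56.73; the t ≤ 66 branch applies.
B = 138.5·ln(56.73 − 10) − 305.0 = 138.5·ln 46.73 − 305.0 = 138.5·3.8444 − 305.0 = 227.448.
Rounded: 227.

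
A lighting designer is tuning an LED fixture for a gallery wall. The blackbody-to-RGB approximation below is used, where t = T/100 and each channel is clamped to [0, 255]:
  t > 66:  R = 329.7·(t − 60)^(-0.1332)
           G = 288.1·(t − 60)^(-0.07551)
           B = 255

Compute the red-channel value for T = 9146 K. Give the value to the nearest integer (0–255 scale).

t = 9146/100 = 91.46; the t > 66 branch applies.
R = 329.7·(91.46 − 60)^(-0.1332) = 329.7·31.46^(-0.1332) = 329.7·0.63168 = 208.266.
Rounded: 208.

208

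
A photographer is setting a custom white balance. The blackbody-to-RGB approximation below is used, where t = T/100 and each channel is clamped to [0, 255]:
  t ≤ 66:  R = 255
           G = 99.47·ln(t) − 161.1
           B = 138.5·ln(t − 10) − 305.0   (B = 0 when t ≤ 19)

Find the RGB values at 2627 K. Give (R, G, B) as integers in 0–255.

t = 2627/100 = 26.27; the t ≤ 66 branch applies.
R = 255 by definition for t ≤ 66.
G = 99.47·ln 26.27 − 161.1 = 99.47·3.2684 − 161.1 = 164.010.
B = 138.5·ln(26.27 − 10) − 305.0 = 138.5·ln 16.27 − 305.0 = 138.5·2.7893 − 305.0 = 81.321.
Rounded: (255, 164, 81).

(255, 164, 81)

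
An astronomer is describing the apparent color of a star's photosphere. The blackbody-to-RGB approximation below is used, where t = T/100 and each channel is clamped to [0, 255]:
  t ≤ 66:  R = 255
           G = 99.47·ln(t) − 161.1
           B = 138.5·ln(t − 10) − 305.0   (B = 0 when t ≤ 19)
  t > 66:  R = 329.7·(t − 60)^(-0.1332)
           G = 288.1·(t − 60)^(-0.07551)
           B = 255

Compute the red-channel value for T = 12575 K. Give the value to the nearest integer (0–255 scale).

189

t = 12575/100 = 125.75; the t > 66 branch applies.
R = 329.7·(125.75 − 60)^(-0.1332) = 329.7·65.75^(-0.1332) = 329.7·0.57261 = 188.788.
Rounded: 189.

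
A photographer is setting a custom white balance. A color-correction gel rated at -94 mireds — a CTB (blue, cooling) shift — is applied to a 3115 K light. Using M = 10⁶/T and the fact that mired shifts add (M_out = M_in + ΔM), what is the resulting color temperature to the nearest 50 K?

M_in = 10⁶/3115 = 321.03 mireds.
M_out = 321.03 + (-94) = 227.03 mireds.
T_out = 10⁶/227.03 = 4404.8 K → 4400 K.

4400 K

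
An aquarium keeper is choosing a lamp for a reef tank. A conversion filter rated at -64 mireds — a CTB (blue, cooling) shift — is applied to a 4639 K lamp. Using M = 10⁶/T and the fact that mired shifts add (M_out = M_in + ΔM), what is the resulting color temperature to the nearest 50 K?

6600 K

M_in = 10⁶/4639 = 215.56 mireds.
M_out = 215.56 + (-64) = 151.56 mireds.
T_out = 10⁶/151.56 = 6597.9 K → 6600 K.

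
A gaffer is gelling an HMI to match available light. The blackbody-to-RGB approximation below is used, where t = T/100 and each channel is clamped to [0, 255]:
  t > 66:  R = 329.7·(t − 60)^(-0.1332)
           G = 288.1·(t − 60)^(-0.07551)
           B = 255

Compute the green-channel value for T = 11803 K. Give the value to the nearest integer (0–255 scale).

212

t = 11803/100 = 118.03; the t > 66 branch applies.
G = 288.1·(118.03 − 60)^(-0.07551) = 288.1·58.03^(-0.07551) = 288.1·0.73591 = 212.017.
Rounded: 212.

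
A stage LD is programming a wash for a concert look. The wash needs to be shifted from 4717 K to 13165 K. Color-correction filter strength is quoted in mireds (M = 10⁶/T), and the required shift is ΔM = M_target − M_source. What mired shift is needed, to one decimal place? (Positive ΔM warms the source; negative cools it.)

-136.0 mireds

M_source = 10⁶/4717 = 211.999; M_target = 10⁶/13165 = 75.959.
ΔM = 75.959 − 211.999 = -136.040 → -136.0 mireds, a cooling shift.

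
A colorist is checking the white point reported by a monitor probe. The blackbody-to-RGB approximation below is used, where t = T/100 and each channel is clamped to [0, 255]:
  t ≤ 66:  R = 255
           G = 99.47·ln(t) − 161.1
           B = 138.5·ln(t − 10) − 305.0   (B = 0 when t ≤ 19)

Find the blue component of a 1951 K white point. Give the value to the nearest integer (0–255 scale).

t = 1951/100 = 19.51; the t ≤ 66 branch applies.
B = 138.5·ln(19.51 − 10) − 305.0 = 138.5·ln 9.51 − 305.0 = 138.5·2.2523 − 305.0 = 6.950.
Rounded: 7.

7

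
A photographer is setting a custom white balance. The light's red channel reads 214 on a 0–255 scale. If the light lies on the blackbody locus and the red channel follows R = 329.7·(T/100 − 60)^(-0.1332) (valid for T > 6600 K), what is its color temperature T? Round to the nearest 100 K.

8600 K

(t − 60)^(-0.1332) = 214/329.7 = 0.64907.
t − 60 = 0.64907^(1/-0.1332) = 0.64907^(-7.508) = 25.657, so t = 85.657.
T = 100·t = 8566 K → 8600 K to the nearest 100 K.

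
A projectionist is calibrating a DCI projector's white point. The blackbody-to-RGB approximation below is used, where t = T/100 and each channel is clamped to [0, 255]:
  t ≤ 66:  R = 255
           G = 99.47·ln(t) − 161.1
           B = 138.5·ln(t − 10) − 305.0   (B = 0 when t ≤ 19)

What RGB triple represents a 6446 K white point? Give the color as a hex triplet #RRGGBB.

t = 6446/100 = 64.46; the t ≤ 66 branch applies.
R = 255 by definition for t ≤ 66.
G = 99.47·ln 64.46 − 161.1 = 99.47·4.1660 − 161.1 = 253.296.
B = 138.5·ln(64.46 − 10) − 305.0 = 138.5·ln 54.46 − 305.0 = 138.5·3.9975 − 305.0 = 248.649.
Rounded: (255, 253, 249).
In hex: #FFFDF9.

#FFFDF9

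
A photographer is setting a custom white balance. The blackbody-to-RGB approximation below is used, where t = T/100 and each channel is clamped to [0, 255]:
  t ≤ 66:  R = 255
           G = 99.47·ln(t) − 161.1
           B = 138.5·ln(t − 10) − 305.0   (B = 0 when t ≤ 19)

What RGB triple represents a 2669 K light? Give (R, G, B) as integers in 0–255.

t = 2669/100 = 26.69; the t ≤ 66 branch applies.
R = 255 by definition for t ≤ 66.
G = 99.47·ln 26.69 − 161.1 = 99.47·3.2843 − 161.1 = 165.588.
B = 138.5·ln(26.69 − 10) − 305.0 = 138.5·ln 16.69 − 305.0 = 138.5·2.8148 − 305.0 = 84.851.
Rounded: (255, 166, 85).

(255, 166, 85)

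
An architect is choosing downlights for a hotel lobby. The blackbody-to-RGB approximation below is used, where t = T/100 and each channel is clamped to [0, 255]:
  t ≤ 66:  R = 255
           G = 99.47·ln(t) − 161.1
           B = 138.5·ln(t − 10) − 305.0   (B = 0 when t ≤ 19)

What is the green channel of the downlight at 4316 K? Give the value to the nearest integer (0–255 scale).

213

t = 4316/100 = 43.16; the t ≤ 66 branch applies.
G = 99.47·ln 43.16 − 161.1 = 99.47·3.7649 − 161.1 = 213.396.
Rounded: 213.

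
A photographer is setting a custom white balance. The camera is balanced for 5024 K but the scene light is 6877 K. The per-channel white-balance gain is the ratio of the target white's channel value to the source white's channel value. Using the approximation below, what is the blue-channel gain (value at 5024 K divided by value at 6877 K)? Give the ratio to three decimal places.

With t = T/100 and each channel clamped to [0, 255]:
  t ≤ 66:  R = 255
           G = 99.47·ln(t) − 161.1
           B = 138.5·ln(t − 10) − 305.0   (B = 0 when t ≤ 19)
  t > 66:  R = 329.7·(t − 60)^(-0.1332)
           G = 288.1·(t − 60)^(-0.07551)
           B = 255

0.811

At 6877 K (t = 68.77):
  B = 255 by definition for t > 66.
At 5024 K (t = 50.24):
  B = 138.5·ln(50.24 − 10) − 305.0 = 138.5·ln 40.24 − 305.0 = 138.5·3.6949 − 305.0 = 206.738.
Gain = 206.738 / 255.000 = 0.8107 → 0.811.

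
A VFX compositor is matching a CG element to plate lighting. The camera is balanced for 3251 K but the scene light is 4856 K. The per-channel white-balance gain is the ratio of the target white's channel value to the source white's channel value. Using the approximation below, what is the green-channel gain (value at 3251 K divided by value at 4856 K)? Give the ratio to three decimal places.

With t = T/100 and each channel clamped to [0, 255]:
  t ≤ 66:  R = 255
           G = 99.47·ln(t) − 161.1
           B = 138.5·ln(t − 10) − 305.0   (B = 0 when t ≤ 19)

0.823

At 4856 K (t = 48.56):
  G = 99.47·ln 48.56 − 161.1 = 99.47·3.8828 − 161.1 = 225.122.
At 3251 K (t = 32.51):
  G = 99.47·ln 32.51 − 161.1 = 99.47·3.4815 − 161.1 = 185.210.
Gain = 185.210 / 225.122 = 0.8227 → 0.823.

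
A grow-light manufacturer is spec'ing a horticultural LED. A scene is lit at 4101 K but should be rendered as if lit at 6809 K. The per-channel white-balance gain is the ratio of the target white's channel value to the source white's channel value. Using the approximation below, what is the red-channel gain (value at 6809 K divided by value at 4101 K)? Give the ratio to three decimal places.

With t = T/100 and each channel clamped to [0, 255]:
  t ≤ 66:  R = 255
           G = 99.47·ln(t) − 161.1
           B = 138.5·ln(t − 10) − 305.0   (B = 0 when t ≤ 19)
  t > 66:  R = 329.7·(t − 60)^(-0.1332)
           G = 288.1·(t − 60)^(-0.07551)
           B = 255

At 4101 K (t = 41.01):
  R = 255 by definition for t ≤ 66.
At 6809 K (t = 68.09):
  R = 329.7·(68.09 − 60)^(-0.1332) = 329.7·8.09^(-0.1332) = 329.7·0.75694 = 249.563.
Gain = 249.563 / 255.000 = 0.9787 → 0.979.

0.979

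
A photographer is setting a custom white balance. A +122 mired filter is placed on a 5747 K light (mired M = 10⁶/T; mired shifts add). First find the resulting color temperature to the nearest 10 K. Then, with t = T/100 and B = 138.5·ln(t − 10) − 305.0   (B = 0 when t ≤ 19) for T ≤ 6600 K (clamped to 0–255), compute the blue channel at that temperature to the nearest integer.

134

M_in = 10⁶/5747 = 174.00; M_out = 174.00 + (+122) = 296.00.
T_out = 10⁶/296.00 = 3378.3 K → 3380 K; t = 33.8.
B = 138.5·ln(33.8 − 10) − 305.0 = 138.5·ln 23.8 − 305.0 = 138.5·3.1697 − 305.0 = 134.001.
Rounded: 134.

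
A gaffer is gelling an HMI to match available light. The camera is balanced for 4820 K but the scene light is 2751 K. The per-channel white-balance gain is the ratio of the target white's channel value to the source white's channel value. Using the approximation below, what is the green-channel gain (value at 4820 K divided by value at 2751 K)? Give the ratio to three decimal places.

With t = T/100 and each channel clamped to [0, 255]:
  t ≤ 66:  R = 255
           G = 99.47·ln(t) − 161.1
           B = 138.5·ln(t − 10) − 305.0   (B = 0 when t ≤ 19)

At 2751 K (t = 27.51):
  G = 99.47·ln 27.51 − 161.1 = 99.47·3.3145 − 161.1 = 168.598.
At 4820 K (t = 48.2):
  G = 99.47·ln 48.2 − 161.1 = 99.47·3.8754 − 161.1 = 224.382.
Gain = 224.382 / 168.598 = 1.3309 → 1.331.

1.331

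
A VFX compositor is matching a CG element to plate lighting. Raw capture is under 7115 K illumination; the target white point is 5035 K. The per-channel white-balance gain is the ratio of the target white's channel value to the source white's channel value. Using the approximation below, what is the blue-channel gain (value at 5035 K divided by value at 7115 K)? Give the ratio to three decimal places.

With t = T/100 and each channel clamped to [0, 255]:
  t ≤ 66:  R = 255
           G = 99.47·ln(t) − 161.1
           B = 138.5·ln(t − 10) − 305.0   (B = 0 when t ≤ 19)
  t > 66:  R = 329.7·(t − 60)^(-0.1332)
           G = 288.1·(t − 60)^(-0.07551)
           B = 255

At 7115 K (t = 71.15):
  B = 255 by definition for t > 66.
At 5035 K (t = 50.35):
  B = 138.5·ln(50.35 − 10) − 305.0 = 138.5·ln 40.35 − 305.0 = 138.5·3.6976 − 305.0 = 207.116.
Gain = 207.116 / 255.000 = 0.8122 → 0.812.

0.812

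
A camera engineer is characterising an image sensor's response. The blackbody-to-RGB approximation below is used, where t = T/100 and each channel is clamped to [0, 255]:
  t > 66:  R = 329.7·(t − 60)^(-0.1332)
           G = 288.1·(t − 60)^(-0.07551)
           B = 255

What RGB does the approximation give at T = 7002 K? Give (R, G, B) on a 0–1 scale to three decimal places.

(0.951, 0.949, 1.000)

t = 7002/100 = 70.02; the t > 66 branch applies.
R = 329.7·(70.02 − 60)^(-0.1332) = 329.7·10.02^(-0.1332) = 329.7·0.73567 = 242.551.
G = 288.1·(70.02 − 60)^(-0.07551) = 288.1·10.02^(-0.07551) = 288.1·0.84028 = 242.085.
B = 255 by definition for t > 66.
Dividing each by 255: (0.9512, 0.9494, 1.0000) → (0.951, 0.949, 1.000).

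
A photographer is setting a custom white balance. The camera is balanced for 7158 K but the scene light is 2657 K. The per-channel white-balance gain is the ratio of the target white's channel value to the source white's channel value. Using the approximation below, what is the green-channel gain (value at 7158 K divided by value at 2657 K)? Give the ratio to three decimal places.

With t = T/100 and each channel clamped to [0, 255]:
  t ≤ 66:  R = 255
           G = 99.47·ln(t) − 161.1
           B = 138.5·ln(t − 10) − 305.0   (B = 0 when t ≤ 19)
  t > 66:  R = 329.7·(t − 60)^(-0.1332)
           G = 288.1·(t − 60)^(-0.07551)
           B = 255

1.450

At 2657 K (t = 26.57):
  G = 99.47·ln 26.57 − 161.1 = 99.47·3.2798 − 161.1 = 165.140.
At 7158 K (t = 71.58):
  G = 288.1·(71.58 − 60)^(-0.07551) = 288.1·11.58^(-0.07551) = 288.1·0.83115 = 239.454.
Gain = 239.454 / 165.140 = 1.4500 → 1.450.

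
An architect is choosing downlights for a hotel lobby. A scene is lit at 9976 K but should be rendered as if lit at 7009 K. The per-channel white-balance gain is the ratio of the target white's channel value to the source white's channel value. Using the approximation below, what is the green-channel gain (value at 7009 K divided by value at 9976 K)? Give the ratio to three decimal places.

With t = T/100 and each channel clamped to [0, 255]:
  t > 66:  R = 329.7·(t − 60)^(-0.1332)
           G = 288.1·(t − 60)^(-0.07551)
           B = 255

1.109

At 9976 K (t = 99.76):
  G = 288.1·(99.76 − 60)^(-0.07551) = 288.1·39.76^(-0.07551) = 288.1·0.75723 = 218.157.
At 7009 K (t = 70.09):
  G = 288.1·(70.09 − 60)^(-0.07551) = 288.1·10.09^(-0.07551) = 288.1·0.83984 = 241.958.
Gain = 241.958 / 218.157 = 1.1091 → 1.109.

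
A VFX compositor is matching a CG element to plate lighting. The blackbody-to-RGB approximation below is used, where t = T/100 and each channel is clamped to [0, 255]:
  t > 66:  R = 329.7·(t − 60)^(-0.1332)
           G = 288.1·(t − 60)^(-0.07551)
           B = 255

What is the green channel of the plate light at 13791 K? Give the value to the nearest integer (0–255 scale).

t = 13791/100 = 137.91; the t > 66 branch applies.
G = 288.1·(137.91 − 60)^(-0.07551) = 288.1·77.91^(-0.07551) = 288.1·0.71972 = 207.352.
Rounded: 207.

207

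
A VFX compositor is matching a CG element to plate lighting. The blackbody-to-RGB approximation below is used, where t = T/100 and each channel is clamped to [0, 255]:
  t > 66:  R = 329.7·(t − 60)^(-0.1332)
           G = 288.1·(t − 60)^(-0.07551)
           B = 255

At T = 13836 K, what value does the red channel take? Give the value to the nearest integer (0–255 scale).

184

t = 13836/100 = 138.36; the t > 66 branch applies.
R = 329.7·(138.36 − 60)^(-0.1332) = 329.7·78.36^(-0.1332) = 329.7·0.55938 = 184.427.
Rounded: 184.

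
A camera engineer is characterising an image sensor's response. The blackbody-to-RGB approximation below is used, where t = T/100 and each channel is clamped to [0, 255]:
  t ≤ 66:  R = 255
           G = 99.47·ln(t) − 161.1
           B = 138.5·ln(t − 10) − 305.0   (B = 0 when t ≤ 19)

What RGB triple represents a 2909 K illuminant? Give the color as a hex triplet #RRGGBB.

#FFAE67

t = 2909/100 = 29.09; the t ≤ 66 branch applies.
R = 255 by definition for t ≤ 66.
G = 99.47·ln 29.09 − 161.1 = 99.47·3.3704 − 161.1 = 174.153.
B = 138.5·ln(29.09 − 10) − 305.0 = 138.5·ln 19.09 − 305.0 = 138.5·2.9492 − 305.0 = 103.459.
Rounded: (255, 174, 103).
In hex: #FFAE67.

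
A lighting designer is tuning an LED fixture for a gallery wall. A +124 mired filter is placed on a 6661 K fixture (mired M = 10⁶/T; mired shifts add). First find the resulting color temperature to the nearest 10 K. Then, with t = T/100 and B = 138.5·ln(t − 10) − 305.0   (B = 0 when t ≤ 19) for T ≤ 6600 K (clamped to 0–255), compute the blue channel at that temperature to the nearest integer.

M_in = 10⁶/6661 = 150.13; M_out = 150.13 + (+124) = 274.13.
T_out = 10⁶/274.13 = 3647.9 K → 3650 K; t = 36.5.
B = 138.5·ln(36.5 − 10) − 305.0 = 138.5·ln 26.5 − 305.0 = 138.5·3.2771 − 305.0 = 148.885.
Rounded: 149.

149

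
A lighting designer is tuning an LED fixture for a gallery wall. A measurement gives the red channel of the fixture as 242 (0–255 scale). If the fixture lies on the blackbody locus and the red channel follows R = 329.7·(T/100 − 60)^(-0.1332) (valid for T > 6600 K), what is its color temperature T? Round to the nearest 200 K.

(t − 60)^(-0.1332) = 242/329.7 = 0.73400.
t − 60 = 0.73400^(1/-0.1332) = 0.73400^(-7.508) = 10.193, so t = 70.193.
T = 100·t = 7019 K → 7000 K to the nearest 200 K.

7000 K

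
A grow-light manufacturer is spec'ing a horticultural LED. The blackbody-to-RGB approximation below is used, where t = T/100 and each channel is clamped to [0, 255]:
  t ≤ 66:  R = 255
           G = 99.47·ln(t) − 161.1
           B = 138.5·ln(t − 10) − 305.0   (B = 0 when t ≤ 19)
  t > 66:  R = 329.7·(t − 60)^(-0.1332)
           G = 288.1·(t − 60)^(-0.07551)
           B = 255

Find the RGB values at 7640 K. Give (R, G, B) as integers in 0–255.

t = 7640/100 = 76.4; the t > 66 branch applies.
R = 329.7·(76.4 − 60)^(-0.1332) = 329.7·16.4^(-0.1332) = 329.7·0.68894 = 227.144.
G = 288.1·(76.4 − 60)^(-0.07551) = 288.1·16.4^(-0.07551) = 288.1·0.80959 = 233.244.
B = 255 by definition for t > 66.
Rounded: (227, 233, 255).

(227, 233, 255)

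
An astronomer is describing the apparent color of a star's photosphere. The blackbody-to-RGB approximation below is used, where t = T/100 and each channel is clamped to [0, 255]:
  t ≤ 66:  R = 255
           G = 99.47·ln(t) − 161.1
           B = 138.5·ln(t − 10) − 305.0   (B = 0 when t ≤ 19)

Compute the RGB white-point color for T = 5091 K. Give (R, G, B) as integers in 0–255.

(255, 230, 209)

t = 5091/100 = 50.91; the t ≤ 66 branch applies.
R = 255 by definition for t ≤ 66.
G = 99.47·ln 50.91 − 161.1 = 99.47·3.9301 − 161.1 = 229.823.
B = 138.5·ln(50.91 − 10) − 305.0 = 138.5·ln 40.91 − 305.0 = 138.5·3.7114 − 305.0 = 209.025.
Rounded: (255, 230, 209).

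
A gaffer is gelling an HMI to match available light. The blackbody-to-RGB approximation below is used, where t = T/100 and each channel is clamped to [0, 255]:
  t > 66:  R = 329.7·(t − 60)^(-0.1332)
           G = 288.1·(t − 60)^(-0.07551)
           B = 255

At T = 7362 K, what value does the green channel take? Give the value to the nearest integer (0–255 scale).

t = 7362/100 = 73.62; the t > 66 branch applies.
G = 288.1·(73.62 − 60)^(-0.07551) = 288.1·13.62^(-0.07551) = 288.1·0.82103 = 236.538.
Rounded: 237.

237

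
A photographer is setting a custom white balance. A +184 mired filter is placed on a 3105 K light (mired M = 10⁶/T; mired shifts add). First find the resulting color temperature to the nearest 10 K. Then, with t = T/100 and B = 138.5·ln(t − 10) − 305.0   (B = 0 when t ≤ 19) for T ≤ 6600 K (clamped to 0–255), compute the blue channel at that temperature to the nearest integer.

11

M_in = 10⁶/3105 = 322.06; M_out = 322.06 + (+184) = 506.06.
T_out = 10⁶/506.06 = 1976.0 K → 1980 K; t = 19.8.
B = 138.5·ln(19.8 − 10) − 305.0 = 138.5·ln 9.8 − 305.0 = 138.5·2.2824 − 305.0 = 11.110.
Rounded: 11.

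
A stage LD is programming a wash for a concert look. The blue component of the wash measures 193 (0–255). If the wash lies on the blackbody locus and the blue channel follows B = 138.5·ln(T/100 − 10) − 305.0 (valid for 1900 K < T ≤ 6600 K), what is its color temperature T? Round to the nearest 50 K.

4650 K

ln(t − 10) = (193 + 305.0) / 138.5 = 3.5957.
t − 10 = e^3.5957 = 36.440, so t = 46.440.
T = 100·t = 4644 K → 4650 K to the nearest 50 K.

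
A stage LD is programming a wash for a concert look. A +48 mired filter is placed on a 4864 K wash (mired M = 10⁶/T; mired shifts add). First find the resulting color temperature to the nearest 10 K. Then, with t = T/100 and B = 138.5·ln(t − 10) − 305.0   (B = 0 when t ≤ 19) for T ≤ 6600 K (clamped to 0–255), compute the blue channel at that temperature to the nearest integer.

M_in = 10⁶/4864 = 205.59; M_out = 205.59 + (+48) = 253.59.
T_out = 10⁶/253.59 = 3943.3 K → 3940 K; t = 39.4.
B = 138.5·ln(39.4 − 10) − 305.0 = 138.5·ln 29.4 − 305.0 = 138.5·3.3810 − 305.0 = 163.268.
Rounded: 163.

163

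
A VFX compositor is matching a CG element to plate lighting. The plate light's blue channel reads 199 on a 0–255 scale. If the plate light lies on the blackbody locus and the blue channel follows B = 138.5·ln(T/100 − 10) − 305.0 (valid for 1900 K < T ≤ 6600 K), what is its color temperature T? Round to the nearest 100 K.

4800 K

ln(t − 10) = (199 + 305.0) / 138.5 = 3.6390.
t − 10 = e^3.6390 = 38.053, so t = 48.053.
T = 100·t = 4805 K → 4800 K to the nearest 100 K.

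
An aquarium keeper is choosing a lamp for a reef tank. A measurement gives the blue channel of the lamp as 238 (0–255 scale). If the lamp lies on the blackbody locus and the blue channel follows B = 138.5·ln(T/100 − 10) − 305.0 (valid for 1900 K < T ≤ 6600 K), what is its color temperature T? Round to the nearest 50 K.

6050 K

ln(t − 10) = (238 + 305.0) / 138.5 = 3.9206.
t − 10 = e^3.9206 = 50.430, so t = 60.430.
T = 100·t = 6043 K → 6050 K to the nearest 50 K.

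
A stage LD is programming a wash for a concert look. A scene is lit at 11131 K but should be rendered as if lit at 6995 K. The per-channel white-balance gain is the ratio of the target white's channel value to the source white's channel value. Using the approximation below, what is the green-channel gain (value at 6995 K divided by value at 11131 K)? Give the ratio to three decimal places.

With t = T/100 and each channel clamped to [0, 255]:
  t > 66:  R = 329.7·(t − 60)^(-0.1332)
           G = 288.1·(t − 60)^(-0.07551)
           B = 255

At 11131 K (t = 111.31):
  G = 288.1·(111.31 − 60)^(-0.07551) = 288.1·51.31^(-0.07551) = 288.1·0.74278 = 213.996.
At 6995 K (t = 69.95):
  G = 288.1·(69.95 − 60)^(-0.07551) = 288.1·9.95^(-0.07551) = 288.1·0.84073 = 242.213.
Gain = 242.213 / 213.996 = 1.1319 → 1.132.

1.132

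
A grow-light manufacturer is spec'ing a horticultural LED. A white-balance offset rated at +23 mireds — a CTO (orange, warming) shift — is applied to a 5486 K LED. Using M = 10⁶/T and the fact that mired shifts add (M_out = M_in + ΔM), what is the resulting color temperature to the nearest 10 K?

4870 K

M_in = 10⁶/5486 = 182.28 mireds.
M_out = 182.28 + (+23) = 205.28 mireds.
T_out = 10⁶/205.28 = 4871.3 K → 4870 K.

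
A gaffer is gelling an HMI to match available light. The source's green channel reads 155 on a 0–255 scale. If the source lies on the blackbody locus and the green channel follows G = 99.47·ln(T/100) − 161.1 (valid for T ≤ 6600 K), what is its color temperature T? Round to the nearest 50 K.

ln t = (155 + 161.1) / 99.47 = 3.1778.
t = e^3.1778 = 23.995.
T = 100·t = 2399 K → 2400 K to the nearest 50 K.

2400 K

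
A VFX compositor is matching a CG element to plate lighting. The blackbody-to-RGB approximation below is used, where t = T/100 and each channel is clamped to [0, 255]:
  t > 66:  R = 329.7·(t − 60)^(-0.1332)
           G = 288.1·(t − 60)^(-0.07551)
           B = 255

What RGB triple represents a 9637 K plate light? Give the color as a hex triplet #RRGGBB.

t = 9637/100 = 96.37; the t > 66 branch applies.
R = 329.7·(96.37 − 60)^(-0.1332) = 329.7·36.37^(-0.1332) = 329.7·0.61960 = 204.281.
G = 288.1·(96.37 − 60)^(-0.07551) = 288.1·36.37^(-0.07551) = 288.1·0.76234 = 219.630.
B = 255 by definition for t > 66.
Rounded: (204, 220, 255).
In hex: #CCDCFF.

#CCDCFF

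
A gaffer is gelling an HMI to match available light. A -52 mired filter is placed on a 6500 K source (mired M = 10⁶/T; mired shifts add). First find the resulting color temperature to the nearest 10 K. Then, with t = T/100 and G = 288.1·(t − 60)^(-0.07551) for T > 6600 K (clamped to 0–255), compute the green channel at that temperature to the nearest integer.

M_in = 10⁶/6500 = 153.85; M_out = 153.85 + (-52) = 101.85.
T_out = 10⁶/101.85 = 9818.7 K → 9820 K; t = 98.2.
G = 288.1·(98.2 − 60)^(-0.07551) = 288.1·38.2^(-0.07551) = 288.1·0.75952 = 218.817.
Rounded: 219.

219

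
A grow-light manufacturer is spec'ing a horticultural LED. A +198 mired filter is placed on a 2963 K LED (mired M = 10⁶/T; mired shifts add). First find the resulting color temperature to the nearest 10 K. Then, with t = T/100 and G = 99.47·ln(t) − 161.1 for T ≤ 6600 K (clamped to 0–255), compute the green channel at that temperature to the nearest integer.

130

M_in = 10⁶/2963 = 337.50; M_out = 337.50 + (+198) = 535.50.
T_out = 10⁶/535.50 = 1867.4 K → 1870 K; t = 18.7.
G = 99.47·ln 18.7 − 161.1 = 99.47·2.9285 − 161.1 = 130.200.
Rounded: 130.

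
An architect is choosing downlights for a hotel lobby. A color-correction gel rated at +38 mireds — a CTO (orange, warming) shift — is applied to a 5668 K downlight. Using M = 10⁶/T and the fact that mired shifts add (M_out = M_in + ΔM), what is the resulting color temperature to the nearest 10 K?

M_in = 10⁶/5668 = 176.43 mireds.
M_out = 176.43 + (+38) = 214.43 mireds.
T_out = 10⁶/214.43 = 4663.5 K → 4660 K.

4660 K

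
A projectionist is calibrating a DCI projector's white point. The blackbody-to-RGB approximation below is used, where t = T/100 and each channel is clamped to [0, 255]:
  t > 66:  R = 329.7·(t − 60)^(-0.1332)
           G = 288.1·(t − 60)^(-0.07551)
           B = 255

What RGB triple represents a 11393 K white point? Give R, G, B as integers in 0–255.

t = 11393/100 = 113.93; the t > 66 branch applies.
R = 329.7·(113.93 − 60)^(-0.1332) = 329.7·53.93^(-0.1332) = 329.7·0.58792 = 193.838.
G = 288.1·(113.93 − 60)^(-0.07551) = 288.1·53.93^(-0.07551) = 288.1·0.74000 = 213.193.
B = 255 by definition for t > 66.
Rounded: (194, 213, 255).

R=194, G=213, B=255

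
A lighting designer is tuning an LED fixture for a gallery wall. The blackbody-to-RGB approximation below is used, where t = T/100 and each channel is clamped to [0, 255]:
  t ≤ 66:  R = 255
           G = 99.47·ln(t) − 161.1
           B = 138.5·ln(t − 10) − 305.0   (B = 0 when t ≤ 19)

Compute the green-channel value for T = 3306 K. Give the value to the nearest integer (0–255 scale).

187

t = 3306/100 = 33.06; the t ≤ 66 branch applies.
G = 99.47·ln 33.06 − 161.1 = 99.47·3.4983 − 161.1 = 186.878.
Rounded: 187.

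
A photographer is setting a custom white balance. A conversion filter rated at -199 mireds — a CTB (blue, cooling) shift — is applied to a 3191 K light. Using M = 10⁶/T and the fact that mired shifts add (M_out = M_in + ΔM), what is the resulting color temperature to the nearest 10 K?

M_in = 10⁶/3191 = 313.38 mireds.
M_out = 313.38 + (-199) = 114.38 mireds.
T_out = 10⁶/114.38 = 8742.7 K → 8740 K.

8740 K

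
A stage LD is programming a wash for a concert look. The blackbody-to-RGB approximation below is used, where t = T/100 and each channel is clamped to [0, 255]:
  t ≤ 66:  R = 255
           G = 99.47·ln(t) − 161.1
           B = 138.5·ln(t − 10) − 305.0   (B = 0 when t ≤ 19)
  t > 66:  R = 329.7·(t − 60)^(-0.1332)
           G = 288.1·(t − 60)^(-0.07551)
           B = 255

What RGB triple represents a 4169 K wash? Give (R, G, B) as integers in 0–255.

(255, 210, 174)

t = 4169/100 = 41.69; the t ≤ 66 branch applies.
R = 255 by definition for t ≤ 66.
G = 99.47·ln 41.69 − 161.1 = 99.47·3.7303 − 161.1 = 209.949.
B = 138.5·ln(41.69 − 10) − 305.0 = 138.5·ln 31.69 − 305.0 = 138.5·3.4560 − 305.0 = 173.656.
Rounded: (255, 210, 174).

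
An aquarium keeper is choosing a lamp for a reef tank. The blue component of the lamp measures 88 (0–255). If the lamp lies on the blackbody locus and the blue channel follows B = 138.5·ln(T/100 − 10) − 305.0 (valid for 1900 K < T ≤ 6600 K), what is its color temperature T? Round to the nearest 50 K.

2700 K

ln(t − 10) = (88 + 305.0) / 138.5 = 2.8375.
t − 10 = e^2.8375 = 17.074, so t = 27.074.
T = 100·t = 2707 K → 2700 K to the nearest 50 K.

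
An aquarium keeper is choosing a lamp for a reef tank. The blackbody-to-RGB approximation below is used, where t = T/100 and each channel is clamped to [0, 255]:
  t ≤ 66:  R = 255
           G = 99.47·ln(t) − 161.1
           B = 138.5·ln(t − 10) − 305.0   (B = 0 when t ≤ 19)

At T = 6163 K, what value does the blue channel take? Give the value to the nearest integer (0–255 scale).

241

t = 6163/100 = 61.63; the t ≤ 66 branch applies.
B = 138.5·ln(61.63 − 10) − 305.0 = 138.5·ln 51.63 − 305.0 = 138.5·3.9441 − 305.0 = 241.258.
Rounded: 241.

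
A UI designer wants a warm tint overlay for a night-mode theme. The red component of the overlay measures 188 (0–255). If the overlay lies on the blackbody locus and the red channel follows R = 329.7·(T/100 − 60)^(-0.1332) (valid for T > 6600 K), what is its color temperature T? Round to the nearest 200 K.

12800 K

(t − 60)^(-0.1332) = 188/329.7 = 0.57022.
t − 60 = 0.57022^(1/-0.1332) = 0.57022^(-7.508) = 67.848, so t = 127.848.
T = 100·t = 12785 K → 12800 K to the nearest 200 K.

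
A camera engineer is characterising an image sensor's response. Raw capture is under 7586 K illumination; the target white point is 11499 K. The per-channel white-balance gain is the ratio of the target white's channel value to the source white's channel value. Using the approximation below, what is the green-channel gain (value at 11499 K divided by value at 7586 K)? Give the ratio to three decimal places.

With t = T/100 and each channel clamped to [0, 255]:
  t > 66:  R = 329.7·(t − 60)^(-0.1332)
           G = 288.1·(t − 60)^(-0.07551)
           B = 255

At 7586 K (t = 75.86):
  G = 288.1·(75.86 − 60)^(-0.07551) = 288.1·15.86^(-0.07551) = 288.1·0.81164 = 233.834.
At 11499 K (t = 114.99):
  G = 288.1·(114.99 − 60)^(-0.07551) = 288.1·54.99^(-0.07551) = 288.1·0.73891 = 212.880.
Gain = 212.880 / 233.834 = 0.9104 → 0.910.

0.910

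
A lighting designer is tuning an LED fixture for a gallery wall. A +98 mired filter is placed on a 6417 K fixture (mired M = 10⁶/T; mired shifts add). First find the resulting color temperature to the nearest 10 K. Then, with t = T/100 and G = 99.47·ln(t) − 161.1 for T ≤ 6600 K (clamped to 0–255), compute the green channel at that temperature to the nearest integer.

M_in = 10⁶/6417 = 155.84; M_out = 155.84 + (+98) = 253.84.
T_out = 10⁶/253.84 = 3939.6 K → 3940 K; t = 39.4.
G = 99.47·ln 39.4 − 161.1 = 99.47·3.6738 − 161.1 = 204.329.
Rounded: 204.

204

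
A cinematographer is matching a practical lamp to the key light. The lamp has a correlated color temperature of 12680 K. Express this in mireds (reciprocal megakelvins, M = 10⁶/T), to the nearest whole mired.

M = 10⁶ / 12680 = 78.864 → 79 mireds.

79 mireds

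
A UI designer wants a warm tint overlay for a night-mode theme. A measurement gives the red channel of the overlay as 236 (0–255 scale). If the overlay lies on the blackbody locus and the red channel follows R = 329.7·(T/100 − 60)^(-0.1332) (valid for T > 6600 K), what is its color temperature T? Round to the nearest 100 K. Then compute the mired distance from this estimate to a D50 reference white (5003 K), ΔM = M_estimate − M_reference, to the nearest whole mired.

-61 mireds

(t − 60)^(-0.1332) = 236/329.7 = 0.71580.
t − 60 = 0.71580^(1/-0.1332) = 0.71580^(-7.508) = 12.307, so t = 72.307.
T = 100·t = 7231 K → 7200 K to the nearest 100 K.
M_estimate = 10⁶/7200 = 138.89; M_reference = 10⁶/5003 = 199.88.
ΔM = 138.89 − 199.88 = -60.99 → -61 mireds.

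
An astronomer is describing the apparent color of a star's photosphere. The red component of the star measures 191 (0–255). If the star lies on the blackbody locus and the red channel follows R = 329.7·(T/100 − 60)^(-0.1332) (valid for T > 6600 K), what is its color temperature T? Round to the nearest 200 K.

12000 K

(t − 60)^(-0.1332) = 191/329.7 = 0.57931.
t − 60 = 0.57931^(1/-0.1332) = 0.57931^(-7.508) = 60.245, so t = 120.245.
T = 100·t = 12025 K → 12000 K to the nearest 200 K.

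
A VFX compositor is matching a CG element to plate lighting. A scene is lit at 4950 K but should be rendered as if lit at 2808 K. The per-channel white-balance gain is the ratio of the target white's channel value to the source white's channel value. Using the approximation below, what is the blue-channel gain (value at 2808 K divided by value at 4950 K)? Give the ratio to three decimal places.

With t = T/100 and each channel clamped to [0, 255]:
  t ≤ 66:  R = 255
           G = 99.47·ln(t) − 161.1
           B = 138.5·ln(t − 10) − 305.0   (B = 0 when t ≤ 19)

0.470

At 4950 K (t = 49.5):
  B = 138.5·ln(49.5 − 10) − 305.0 = 138.5·ln 39.5 − 305.0 = 138.5·3.6763 − 305.0 = 204.168.
At 2808 K (t = 28.08):
  B = 138.5·ln(28.08 − 10) − 305.0 = 138.5·ln 18.08 − 305.0 = 138.5·2.8948 − 305.0 = 95.931.
Gain = 95.931 / 204.168 = 0.4699 → 0.470.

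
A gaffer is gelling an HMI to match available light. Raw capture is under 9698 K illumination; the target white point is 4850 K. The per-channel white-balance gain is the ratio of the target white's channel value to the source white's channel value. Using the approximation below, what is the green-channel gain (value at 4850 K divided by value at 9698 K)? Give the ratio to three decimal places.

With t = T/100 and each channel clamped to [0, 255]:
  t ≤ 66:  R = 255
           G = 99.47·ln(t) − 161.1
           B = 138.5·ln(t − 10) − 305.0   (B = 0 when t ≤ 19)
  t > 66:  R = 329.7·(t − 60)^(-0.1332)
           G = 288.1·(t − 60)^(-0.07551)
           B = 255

1.026

At 9698 K (t = 96.98):
  G = 288.1·(96.98 − 60)^(-0.07551) = 288.1·36.98^(-0.07551) = 288.1·0.76138 = 219.354.
At 4850 K (t = 48.5):
  G = 99.47·ln 48.5 − 161.1 = 99.47·3.8816 − 161.1 = 224.999.
Gain = 224.999 / 219.354 = 1.0257 → 1.026.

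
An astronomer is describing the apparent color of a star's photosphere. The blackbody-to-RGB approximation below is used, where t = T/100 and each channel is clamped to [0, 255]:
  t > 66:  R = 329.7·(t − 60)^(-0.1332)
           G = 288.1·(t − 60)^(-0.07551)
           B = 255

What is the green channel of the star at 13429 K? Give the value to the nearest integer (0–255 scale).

208

t = 13429/100 = 134.29; the t > 66 branch applies.
G = 288.1·(134.29 − 60)^(-0.07551) = 288.1·74.29^(-0.07551) = 288.1·0.72231 = 208.099.
Rounded: 208.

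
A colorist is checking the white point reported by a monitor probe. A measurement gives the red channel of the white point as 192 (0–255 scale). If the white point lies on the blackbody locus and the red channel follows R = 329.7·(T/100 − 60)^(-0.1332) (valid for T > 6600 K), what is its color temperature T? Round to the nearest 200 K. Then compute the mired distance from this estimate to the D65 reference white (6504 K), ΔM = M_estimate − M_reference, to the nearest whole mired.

(t − 60)^(-0.1332) = 192/329.7 = 0.58235.
t − 60 = 0.58235^(1/-0.1332) = 0.58235^(-7.508) = 57.929, so t = 117.929.
T = 100·t = 11793 K → 11800 K to the nearest 200 K.
M_estimate = 10⁶/11800 = 84.75; M_reference = 10⁶/6504 = 153.75.
ΔM = 84.75 − 153.75 = -69.01 → -69 mireds.

-69 mireds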